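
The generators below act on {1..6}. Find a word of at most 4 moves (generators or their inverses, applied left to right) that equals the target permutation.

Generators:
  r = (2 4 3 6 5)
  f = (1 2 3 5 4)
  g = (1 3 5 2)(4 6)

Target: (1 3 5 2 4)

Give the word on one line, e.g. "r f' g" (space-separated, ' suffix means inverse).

  after g: (1 3 5 2)(4 6)
  after r: (1 6 3 2)(4 5)
  after r: (1 5 3 4 2)
  after f': (1 3 5 2 4)

g r r f'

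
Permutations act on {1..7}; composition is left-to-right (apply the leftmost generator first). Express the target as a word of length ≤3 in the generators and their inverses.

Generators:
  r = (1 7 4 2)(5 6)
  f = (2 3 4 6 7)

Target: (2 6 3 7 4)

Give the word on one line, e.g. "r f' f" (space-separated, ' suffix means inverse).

f f f

  after f: (2 3 4 6 7)
  after f: (2 4 7 3 6)
  after f: (2 6 3 7 4)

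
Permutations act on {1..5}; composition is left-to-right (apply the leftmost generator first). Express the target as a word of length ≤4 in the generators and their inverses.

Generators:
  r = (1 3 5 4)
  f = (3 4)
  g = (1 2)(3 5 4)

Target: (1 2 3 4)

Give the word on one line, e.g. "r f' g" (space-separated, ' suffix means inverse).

f g' r

  after f: (3 4)
  after g': (1 2)(3 5)
  after r: (1 2 3 4)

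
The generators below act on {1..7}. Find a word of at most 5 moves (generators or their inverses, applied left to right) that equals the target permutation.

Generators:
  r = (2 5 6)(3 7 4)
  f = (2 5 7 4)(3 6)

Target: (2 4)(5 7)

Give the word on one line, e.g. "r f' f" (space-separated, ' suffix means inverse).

  after f': (2 4 7 5)(3 6)
  after r: (2 3)(6 7)
  after f: (2 6 4)(3 5 7)
  after r: (3 6)(4 5)
  after f': (2 4)(5 7)

f' r f r f'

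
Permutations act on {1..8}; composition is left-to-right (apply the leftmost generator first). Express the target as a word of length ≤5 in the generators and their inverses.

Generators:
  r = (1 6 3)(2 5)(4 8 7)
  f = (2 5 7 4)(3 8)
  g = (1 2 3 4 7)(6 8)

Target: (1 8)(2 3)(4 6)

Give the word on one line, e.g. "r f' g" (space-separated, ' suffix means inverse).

  after r': (1 3 6)(2 5)(4 7 8)
  after r': (1 6 3)(4 8 7)
  after g: (1 8)(2 3)(4 6)

r' r' g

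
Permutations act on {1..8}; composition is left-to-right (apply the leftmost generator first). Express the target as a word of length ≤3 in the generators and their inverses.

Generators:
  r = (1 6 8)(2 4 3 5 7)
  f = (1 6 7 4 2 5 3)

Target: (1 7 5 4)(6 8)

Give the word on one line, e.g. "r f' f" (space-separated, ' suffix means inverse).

  after r: (1 6 8)(2 4 3 5 7)
  after f: (1 7 5 4)(6 8)

r f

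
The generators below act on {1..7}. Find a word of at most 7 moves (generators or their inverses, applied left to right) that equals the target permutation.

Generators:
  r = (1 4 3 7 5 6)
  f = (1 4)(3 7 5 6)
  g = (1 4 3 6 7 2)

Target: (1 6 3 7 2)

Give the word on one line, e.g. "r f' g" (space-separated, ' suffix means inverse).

  after g': (1 2 7 6 3 4)
  after g': (1 7 3)(2 6 4)
  after r: (1 5 6 3 4 2)
  after g: (1 5 7 2 4)
  after f: (1 6 3 7 2)

g' g' r g f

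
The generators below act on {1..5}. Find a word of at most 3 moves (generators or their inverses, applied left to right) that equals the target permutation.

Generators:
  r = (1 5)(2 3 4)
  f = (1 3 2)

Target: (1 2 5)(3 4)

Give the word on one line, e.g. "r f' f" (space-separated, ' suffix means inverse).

f r'

  after f: (1 3 2)
  after r': (1 2 5)(3 4)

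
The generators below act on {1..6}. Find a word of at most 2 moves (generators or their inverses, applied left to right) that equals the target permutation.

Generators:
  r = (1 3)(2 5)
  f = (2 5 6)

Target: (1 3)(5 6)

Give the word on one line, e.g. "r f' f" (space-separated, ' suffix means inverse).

r' f'

  after r': (1 3)(2 5)
  after f': (1 3)(5 6)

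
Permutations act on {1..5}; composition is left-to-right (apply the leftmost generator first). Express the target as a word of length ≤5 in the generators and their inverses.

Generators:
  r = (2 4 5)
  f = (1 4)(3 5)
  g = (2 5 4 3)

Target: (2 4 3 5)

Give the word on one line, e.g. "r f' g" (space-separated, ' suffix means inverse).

g' g' r g

  after g': (2 3 4 5)
  after g': (2 4)(3 5)
  after r: (2 5 3)
  after g: (2 4 3 5)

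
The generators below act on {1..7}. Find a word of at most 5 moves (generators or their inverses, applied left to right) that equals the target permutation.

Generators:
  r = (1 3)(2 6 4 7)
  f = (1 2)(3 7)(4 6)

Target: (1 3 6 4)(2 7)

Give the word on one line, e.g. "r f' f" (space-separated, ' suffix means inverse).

  after f: (1 2)(3 7)(4 6)
  after r': (1 7)(2 3 4)
  after f': (1 3 6 4)(2 7)

f r' f'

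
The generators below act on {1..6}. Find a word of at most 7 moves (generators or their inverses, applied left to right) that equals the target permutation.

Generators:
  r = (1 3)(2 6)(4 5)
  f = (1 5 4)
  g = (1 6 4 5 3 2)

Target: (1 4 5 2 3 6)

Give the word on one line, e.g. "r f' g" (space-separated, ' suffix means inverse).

  after r: (1 3)(2 6)(4 5)
  after g': (1 5 6 3 2)
  after r': (1 4 5 2 3 6)
  after r': (1 5 6 3 2)
  after r': (1 4 5 2 3 6)

r g' r' r' r'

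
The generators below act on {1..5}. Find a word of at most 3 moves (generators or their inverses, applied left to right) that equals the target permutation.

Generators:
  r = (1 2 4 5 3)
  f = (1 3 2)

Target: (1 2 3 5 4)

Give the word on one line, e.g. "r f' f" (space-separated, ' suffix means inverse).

  after r': (1 3 5 4 2)
  after f': (3 5 4)
  after f': (1 2 3 5 4)

r' f' f'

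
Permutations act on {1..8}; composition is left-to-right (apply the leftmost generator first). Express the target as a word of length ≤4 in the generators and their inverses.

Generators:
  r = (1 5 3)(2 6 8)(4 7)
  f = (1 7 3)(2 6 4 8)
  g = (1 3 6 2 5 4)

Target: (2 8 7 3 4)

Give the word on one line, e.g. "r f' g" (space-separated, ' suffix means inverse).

  after r': (1 3 5)(2 8 6)(4 7)
  after f: (3 5 7 8 4)
  after r': (1 3)(2 8 7 6)(4 5)
  after g': (2 8 7 3 4)

r' f r' g'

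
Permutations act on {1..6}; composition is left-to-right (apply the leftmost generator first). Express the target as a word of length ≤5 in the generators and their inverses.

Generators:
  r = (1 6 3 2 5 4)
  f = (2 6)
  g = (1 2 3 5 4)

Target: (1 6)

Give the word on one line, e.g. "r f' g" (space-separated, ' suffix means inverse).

g f' g'

  after g: (1 2 3 5 4)
  after f': (1 6 2 3 5 4)
  after g': (1 6)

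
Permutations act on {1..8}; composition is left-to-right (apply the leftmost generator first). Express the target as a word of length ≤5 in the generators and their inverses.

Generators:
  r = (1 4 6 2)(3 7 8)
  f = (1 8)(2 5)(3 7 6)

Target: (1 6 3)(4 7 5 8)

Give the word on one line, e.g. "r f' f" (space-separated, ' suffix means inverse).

f r f'

  after f: (1 8)(2 5)(3 7 6)
  after r: (1 3 8 4 6 7 2 5)
  after f': (1 6 3)(4 7 5 8)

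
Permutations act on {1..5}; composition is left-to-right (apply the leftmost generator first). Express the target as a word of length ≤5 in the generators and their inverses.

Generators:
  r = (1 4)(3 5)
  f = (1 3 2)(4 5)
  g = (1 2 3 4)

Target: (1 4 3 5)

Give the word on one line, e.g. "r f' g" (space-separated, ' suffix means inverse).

  after f: (1 3 2)(4 5)
  after f: (1 2 3)
  after f: (4 5)
  after r: (1 4 3 5)

f f f r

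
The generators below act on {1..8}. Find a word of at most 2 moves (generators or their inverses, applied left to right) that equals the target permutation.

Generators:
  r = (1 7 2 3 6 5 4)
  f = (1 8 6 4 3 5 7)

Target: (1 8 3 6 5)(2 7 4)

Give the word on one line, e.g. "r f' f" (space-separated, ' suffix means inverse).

  after f: (1 8 6 4 3 5 7)
  after r': (1 8 3 6 5)(2 7 4)

f r'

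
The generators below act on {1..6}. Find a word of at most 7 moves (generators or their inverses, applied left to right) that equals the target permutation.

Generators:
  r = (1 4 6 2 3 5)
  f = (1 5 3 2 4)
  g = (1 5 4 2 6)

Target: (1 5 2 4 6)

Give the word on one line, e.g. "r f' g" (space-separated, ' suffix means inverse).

g f' r' f r

  after g: (1 5 4 2 6)
  after f': (2 6 4 3 5)
  after r': (1 5 6)(2 4)
  after f: (1 3 2)(5 6)
  after r: (1 5 2 4 6)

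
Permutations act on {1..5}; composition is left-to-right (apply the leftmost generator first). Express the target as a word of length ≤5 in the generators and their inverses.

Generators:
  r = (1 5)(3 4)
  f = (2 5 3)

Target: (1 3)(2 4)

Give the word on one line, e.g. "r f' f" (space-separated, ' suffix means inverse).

  after f': (2 3 5)
  after r': (1 5 2 4 3)
  after f: (1 3)(2 4)

f' r' f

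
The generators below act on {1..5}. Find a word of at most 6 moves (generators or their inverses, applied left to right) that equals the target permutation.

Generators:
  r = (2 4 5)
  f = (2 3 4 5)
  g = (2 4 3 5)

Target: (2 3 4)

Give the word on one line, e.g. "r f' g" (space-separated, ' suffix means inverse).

  after f: (2 3 4 5)
  after g': (2 4 3)
  after f: (2 5)
  after g': (2 3 4)

f g' f g'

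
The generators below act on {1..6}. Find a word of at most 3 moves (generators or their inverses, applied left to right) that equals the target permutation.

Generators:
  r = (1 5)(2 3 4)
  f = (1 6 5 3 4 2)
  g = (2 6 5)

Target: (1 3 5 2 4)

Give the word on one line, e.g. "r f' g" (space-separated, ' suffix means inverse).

  after r: (1 5)(2 3 4)
  after f: (1 3 2 4)(5 6)
  after g': (1 3 5 2 4)

r f g'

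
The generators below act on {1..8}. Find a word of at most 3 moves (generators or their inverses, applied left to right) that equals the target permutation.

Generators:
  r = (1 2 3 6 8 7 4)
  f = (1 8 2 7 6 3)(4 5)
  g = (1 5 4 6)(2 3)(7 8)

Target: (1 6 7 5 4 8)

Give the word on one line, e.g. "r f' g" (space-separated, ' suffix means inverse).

  after f: (1 8 2 7 6 3)(4 5)
  after g': (1 7 4)(2 8 3 6)
  after f: (1 6 7 5 4 8)

f g' f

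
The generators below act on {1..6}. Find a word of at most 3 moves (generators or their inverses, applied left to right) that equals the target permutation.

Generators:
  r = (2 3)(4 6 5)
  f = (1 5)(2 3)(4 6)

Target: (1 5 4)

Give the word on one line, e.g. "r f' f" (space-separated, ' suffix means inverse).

r' f'

  after r': (2 3)(4 5 6)
  after f': (1 5 4)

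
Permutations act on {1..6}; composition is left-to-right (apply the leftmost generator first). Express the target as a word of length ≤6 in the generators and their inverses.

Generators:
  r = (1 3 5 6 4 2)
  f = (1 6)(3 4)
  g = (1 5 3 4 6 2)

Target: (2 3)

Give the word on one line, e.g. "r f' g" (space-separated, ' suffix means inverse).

r r f' g'

  after r: (1 3 5 6 4 2)
  after r: (1 5 4)(2 3 6)
  after f': (1 5 3)(2 4 6)
  after g': (2 3)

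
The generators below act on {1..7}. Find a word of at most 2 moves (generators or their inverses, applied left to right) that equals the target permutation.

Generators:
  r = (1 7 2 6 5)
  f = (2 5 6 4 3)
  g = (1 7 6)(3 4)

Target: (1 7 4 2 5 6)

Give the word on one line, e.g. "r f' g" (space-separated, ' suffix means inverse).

  after g: (1 7 6)(3 4)
  after f: (1 7 4 2 5 6)

g f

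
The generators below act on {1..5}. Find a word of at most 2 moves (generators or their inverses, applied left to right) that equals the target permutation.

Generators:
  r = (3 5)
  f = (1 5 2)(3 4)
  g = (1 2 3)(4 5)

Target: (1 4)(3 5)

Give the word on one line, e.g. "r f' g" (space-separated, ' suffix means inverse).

  after g': (1 3 2)(4 5)
  after f': (1 4)(3 5)

g' f'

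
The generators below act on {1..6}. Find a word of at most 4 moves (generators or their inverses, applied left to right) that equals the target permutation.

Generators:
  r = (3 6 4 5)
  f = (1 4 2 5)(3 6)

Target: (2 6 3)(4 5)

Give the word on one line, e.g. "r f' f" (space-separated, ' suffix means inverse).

  after f: (1 4 2 5)(3 6)
  after r: (1 5)(2 3 4)
  after f: (2 6 3)(4 5)

f r f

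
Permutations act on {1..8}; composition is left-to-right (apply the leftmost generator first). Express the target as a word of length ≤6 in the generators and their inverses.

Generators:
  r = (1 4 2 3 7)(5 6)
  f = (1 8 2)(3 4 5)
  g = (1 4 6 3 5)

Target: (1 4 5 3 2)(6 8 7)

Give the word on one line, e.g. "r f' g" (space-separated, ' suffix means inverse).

r' f' r' f

  after r': (1 7 3 2 4)(5 6)
  after f': (1 7 5 6 4 2 3 8)
  after r': (1 3 8 7 6)
  after f: (1 4 5 3 2)(6 8 7)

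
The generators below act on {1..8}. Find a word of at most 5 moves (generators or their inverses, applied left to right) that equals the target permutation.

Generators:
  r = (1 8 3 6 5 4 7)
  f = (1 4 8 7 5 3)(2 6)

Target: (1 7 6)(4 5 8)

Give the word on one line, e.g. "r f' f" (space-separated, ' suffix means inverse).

r f' f' r'

  after r: (1 8 3 6 5 4 7)
  after f': (1 4 8 5)(2 6 7 3)
  after f': (3 6 8 7 5)
  after r': (1 7 6)(4 5 8)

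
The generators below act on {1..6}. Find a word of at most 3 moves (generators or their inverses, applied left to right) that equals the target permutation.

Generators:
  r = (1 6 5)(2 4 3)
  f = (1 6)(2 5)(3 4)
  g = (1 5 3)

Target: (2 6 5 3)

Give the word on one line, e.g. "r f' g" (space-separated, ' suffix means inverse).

  after f: (1 6)(2 5)(3 4)
  after r': (2 6 5 3)

f r'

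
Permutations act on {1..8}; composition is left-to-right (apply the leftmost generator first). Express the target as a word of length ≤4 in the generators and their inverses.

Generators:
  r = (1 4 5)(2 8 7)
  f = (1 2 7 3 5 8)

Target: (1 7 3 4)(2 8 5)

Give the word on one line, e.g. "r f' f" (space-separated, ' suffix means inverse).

  after f: (1 2 7 3 5 8)
  after r': (1 7 3 4)(2 8 5)

f r'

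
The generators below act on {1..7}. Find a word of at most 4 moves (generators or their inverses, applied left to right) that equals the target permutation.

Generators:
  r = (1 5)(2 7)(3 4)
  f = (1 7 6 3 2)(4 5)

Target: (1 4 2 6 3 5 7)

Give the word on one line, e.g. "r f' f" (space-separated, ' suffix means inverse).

  after r: (1 5)(2 7)(3 4)
  after f: (1 4 2 6 3 5 7)

r f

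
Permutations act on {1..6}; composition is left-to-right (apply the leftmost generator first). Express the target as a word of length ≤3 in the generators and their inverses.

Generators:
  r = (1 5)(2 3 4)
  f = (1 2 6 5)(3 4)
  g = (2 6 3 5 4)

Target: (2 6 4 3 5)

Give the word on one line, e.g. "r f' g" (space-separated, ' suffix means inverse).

g r' r'

  after g: (2 6 3 5 4)
  after r': (1 5 3)(2 6)
  after r': (2 6 4 3 5)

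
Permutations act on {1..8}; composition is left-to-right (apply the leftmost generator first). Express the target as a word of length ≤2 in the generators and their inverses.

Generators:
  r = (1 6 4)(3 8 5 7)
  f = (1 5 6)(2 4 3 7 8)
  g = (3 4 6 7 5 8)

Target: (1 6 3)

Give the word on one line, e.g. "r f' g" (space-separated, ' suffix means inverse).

g r

  after g: (3 4 6 7 5 8)
  after r: (1 6 3)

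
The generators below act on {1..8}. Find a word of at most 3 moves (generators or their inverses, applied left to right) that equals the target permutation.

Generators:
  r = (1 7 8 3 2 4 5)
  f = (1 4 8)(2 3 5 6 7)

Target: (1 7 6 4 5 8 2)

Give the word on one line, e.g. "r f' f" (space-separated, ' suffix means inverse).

  after f': (1 8 4)(2 7 6 5 3)
  after r': (1 7 6 4 5 8 2)

f' r'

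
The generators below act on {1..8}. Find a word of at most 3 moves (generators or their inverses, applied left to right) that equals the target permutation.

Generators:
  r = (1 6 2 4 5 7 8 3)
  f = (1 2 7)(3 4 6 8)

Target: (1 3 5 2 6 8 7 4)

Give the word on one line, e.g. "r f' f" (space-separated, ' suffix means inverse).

  after f: (1 2 7)(3 4 6 8)
  after r: (1 4 2 8)(3 5 7 6)
  after f': (1 3 5 2 6 8 7 4)

f r f'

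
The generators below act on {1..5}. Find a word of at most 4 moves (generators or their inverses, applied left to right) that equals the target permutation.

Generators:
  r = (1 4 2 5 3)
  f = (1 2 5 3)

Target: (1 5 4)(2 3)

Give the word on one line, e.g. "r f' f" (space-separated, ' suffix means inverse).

f' r'

  after f': (1 3 5 2)
  after r': (1 5 4)(2 3)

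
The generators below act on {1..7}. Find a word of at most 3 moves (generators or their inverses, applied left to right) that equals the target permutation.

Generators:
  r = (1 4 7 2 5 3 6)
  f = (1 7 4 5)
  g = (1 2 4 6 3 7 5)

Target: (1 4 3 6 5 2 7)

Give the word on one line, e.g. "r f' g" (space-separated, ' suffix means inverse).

  after f': (1 5 4 7)
  after g': (1 7 5 2)(3 6 4)
  after f: (1 4 3 6 5 2 7)

f' g' f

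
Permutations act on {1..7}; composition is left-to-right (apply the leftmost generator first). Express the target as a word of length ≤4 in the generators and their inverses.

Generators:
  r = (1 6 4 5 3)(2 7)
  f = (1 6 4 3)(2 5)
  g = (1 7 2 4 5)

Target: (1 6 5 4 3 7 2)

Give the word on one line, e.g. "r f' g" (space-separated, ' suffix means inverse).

  after f: (1 6 4 3)(2 5)
  after g: (1 6 5 4 3 7 2)

f g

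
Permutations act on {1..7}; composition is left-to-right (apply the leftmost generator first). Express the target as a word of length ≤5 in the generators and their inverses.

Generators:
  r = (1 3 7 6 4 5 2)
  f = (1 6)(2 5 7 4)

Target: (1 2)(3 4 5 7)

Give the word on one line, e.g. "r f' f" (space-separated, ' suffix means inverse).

  after f': (1 6)(2 4 7 5)
  after r: (1 4 6 3 7 2 5)
  after r: (1 5 3 6 7)
  after r: (1 2)(3 4 5 7)

f' r r r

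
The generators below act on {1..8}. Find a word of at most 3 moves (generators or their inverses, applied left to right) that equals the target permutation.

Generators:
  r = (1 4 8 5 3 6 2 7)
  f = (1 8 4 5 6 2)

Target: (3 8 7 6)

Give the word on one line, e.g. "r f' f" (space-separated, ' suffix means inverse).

f r' r'

  after f: (1 8 4 5 6 2)
  after r': (1 4 8)(2 7)(3 5)
  after r': (3 8 7 6)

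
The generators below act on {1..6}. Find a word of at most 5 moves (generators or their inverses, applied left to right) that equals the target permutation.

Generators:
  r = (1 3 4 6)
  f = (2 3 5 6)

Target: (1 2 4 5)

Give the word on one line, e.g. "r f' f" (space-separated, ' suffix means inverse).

r f' r'

  after r: (1 3 4 6)
  after f': (1 2 6)(3 4 5)
  after r': (1 2 4 5)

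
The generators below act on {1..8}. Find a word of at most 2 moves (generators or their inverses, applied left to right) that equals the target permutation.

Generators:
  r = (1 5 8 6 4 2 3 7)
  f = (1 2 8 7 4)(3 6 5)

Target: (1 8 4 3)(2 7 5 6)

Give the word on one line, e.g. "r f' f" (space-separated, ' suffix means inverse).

r r

  after r: (1 5 8 6 4 2 3 7)
  after r: (1 8 4 3)(2 7 5 6)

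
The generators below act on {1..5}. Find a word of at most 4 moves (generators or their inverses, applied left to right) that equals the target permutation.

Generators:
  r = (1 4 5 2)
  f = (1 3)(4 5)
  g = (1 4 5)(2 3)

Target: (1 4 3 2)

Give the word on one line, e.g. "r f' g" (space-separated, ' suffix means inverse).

g' f

  after g': (1 5 4)(2 3)
  after f: (1 4 3 2)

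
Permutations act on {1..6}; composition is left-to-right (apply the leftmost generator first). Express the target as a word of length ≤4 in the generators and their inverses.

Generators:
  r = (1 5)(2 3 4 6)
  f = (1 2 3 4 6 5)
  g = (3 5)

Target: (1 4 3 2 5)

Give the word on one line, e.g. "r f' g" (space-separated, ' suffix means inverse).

f g' r' r'

  after f: (1 2 3 4 6 5)
  after g': (1 2 5)(3 4 6)
  after r': (1 6 2)
  after r': (1 4 3 2 5)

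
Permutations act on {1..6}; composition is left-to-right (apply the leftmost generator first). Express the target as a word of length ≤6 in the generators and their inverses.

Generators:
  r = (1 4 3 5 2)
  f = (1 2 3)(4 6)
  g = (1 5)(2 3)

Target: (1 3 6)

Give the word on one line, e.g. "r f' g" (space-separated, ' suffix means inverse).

  after g: (1 5)(2 3)
  after f': (1 5 3)(4 6)
  after r: (1 2)(3 4 6)
  after f: (1 3 6)

g f' r f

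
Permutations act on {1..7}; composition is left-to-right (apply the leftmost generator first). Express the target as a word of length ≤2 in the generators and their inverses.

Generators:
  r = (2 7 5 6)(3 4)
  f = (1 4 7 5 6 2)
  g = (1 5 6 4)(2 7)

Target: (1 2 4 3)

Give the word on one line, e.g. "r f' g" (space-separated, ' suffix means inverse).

r f'

  after r: (2 7 5 6)(3 4)
  after f': (1 2 4 3)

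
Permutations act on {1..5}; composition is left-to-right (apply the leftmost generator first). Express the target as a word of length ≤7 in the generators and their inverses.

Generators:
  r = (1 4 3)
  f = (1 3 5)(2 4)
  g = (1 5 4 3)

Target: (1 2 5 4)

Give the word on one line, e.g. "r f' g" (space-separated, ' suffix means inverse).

  after r': (1 3 4)
  after g': (1 4 3 5)
  after f': (1 2 4)
  after r': (1 2)(3 4)
  after g: (1 2 5 4)

r' g' f' r' g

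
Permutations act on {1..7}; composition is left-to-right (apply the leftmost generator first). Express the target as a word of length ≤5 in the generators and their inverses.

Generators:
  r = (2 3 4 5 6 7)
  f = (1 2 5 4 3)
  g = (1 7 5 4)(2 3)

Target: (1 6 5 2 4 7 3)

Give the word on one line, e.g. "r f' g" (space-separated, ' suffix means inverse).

r' f' r' r' r'

  after r': (2 7 6 5 4 3)
  after f': (1 3)(2 7 6)
  after r': (1 2 6 7 5 4 3)
  after r': (1 7 4 2 5 3)
  after r': (1 6 5 2 4 7 3)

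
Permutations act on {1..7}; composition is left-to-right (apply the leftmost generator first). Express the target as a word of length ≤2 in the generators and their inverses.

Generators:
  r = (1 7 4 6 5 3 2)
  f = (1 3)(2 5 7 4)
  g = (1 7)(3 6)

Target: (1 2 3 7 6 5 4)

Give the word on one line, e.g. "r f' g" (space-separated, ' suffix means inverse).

  after f: (1 3)(2 5 7 4)
  after r: (1 2 3 7 6 5 4)

f r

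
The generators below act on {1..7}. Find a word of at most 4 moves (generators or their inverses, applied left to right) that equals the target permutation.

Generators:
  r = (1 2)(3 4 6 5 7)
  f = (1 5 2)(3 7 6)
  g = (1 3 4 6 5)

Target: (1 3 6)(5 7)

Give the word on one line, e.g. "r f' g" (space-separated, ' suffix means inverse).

  after g: (1 3 4 6 5)
  after f: (1 7 6 2)(3 4)
  after r: (1 3 6)(5 7)

g f r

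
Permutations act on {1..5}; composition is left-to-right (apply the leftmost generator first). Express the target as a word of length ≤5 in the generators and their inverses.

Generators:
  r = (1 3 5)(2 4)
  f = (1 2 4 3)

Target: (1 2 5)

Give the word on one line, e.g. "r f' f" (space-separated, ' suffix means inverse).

r' f r f

  after r': (1 5 3)(2 4)
  after f: (1 5)(2 3)
  after r: (2 5 3 4)
  after f: (1 2 5)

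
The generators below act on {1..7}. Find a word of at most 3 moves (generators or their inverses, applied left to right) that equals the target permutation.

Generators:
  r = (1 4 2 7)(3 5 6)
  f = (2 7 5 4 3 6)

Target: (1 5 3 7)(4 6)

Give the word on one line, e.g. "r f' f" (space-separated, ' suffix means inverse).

  after r: (1 4 2 7)(3 5 6)
  after f': (1 5 3 7)(4 6)

r f'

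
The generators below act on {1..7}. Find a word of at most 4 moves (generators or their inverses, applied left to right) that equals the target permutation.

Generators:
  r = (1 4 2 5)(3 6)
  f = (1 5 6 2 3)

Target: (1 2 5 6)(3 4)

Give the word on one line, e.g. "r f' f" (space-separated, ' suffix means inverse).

  after r': (1 5 2 4)(3 6)
  after f': (2 4 3 5 6)
  after r': (1 5 3 2)(4 6)
  after r': (1 2 5 6)(3 4)

r' f' r' r'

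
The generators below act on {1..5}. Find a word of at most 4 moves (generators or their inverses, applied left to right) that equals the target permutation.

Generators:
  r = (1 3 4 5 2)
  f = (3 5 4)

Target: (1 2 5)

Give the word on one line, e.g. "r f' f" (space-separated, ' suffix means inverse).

  after f': (3 4 5)
  after r': (1 2 5)

f' r'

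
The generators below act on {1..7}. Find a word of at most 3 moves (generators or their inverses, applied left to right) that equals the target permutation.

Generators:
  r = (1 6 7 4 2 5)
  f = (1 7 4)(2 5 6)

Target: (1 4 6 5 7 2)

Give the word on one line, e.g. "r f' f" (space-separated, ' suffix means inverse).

  after f: (1 7 4)(2 5 6)
  after r: (1 4 6 5 7 2)

f r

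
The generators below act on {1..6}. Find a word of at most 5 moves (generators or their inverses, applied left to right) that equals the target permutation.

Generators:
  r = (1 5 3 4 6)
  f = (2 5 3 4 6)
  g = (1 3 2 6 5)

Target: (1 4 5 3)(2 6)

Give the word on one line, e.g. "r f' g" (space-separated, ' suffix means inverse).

  after g: (1 3 2 6 5)
  after f: (1 4 6 3 5)
  after g: (1 4 5 3)(2 6)

g f g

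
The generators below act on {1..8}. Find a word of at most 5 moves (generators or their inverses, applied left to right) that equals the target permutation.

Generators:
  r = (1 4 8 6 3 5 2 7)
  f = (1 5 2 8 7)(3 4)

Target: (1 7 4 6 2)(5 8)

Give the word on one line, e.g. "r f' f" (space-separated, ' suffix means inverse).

r' f f f r

  after r': (1 7 2 5 3 6 8 4)
  after f: (3 6 7 8)(4 5)
  after f: (1 5 3 6)(2 8 4)
  after f: (1 2 7)(3 6 5 4 8)
  after r: (1 7 4 6 2)(5 8)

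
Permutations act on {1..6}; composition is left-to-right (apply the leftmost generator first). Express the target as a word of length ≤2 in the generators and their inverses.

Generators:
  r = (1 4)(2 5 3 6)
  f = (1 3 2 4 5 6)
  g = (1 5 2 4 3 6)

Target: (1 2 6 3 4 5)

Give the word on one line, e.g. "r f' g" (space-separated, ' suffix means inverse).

  after f': (1 6 5 4 2 3)
  after r: (1 2 6 3 4 5)

f' r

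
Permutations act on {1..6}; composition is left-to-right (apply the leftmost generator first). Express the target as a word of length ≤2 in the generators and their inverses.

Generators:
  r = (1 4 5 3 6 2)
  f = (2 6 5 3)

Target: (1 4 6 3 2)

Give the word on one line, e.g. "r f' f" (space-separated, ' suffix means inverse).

  after r: (1 4 5 3 6 2)
  after f': (1 4 6 3 2)

r f'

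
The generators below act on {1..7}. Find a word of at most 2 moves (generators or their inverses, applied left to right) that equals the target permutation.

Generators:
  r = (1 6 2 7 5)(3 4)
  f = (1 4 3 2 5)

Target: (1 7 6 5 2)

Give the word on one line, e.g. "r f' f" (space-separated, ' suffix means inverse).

r' r'

  after r': (1 5 7 2 6)(3 4)
  after r': (1 7 6 5 2)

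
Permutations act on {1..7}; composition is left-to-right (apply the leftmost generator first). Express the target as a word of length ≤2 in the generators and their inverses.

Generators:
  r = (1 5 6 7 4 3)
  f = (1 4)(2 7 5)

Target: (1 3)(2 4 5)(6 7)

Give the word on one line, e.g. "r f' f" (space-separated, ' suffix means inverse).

f r

  after f: (1 4)(2 7 5)
  after r: (1 3)(2 4 5)(6 7)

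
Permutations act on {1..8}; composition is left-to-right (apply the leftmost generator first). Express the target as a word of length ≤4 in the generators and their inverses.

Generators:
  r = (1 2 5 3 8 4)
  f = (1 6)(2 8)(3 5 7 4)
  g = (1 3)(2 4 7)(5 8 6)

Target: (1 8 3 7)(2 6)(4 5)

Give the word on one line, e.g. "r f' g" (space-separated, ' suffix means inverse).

  after r': (1 4 8 3 5 2)
  after f: (1 3 7 4 2 6)(5 8)
  after r: (1 8 3 7)(2 6)(4 5)

r' f r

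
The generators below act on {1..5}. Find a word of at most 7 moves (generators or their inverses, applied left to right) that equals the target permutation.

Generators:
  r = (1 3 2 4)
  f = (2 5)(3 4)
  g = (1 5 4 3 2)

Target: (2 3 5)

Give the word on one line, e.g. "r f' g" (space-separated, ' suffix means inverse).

  after r: (1 3 2 4)
  after f': (1 4)(2 3 5)
  after g: (1 3 4 5)
  after r: (1 2 4 5 3)
  after g: (2 3 5)

r f' g r g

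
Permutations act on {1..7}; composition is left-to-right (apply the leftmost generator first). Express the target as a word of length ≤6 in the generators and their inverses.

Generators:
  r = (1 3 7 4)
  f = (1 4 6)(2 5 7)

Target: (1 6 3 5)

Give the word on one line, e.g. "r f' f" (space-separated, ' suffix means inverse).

f' f' r f'

  after f': (1 6 4)(2 7 5)
  after f': (1 4 6)(2 5 7)
  after r: (2 5 4 6 3 7)
  after f': (1 6 3 5)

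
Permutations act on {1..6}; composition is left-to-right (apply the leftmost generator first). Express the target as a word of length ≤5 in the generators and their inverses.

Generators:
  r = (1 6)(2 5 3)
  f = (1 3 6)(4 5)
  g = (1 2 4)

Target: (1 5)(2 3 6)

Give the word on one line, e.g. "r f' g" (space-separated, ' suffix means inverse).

g' f g

  after g': (1 4 2)
  after f: (1 5 4 2 3 6)
  after g: (1 5)(2 3 6)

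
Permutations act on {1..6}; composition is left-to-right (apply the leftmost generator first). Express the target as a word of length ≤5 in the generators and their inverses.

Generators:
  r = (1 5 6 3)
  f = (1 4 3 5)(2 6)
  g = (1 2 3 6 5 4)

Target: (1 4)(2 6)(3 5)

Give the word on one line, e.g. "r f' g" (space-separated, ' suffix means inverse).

  after r': (1 3 6 5)
  after f: (1 5 4 3 2 6)
  after r: (1 6 5 4)(2 3)
  after g': (1 3)
  after f': (1 4)(2 6)(3 5)

r' f r g' f'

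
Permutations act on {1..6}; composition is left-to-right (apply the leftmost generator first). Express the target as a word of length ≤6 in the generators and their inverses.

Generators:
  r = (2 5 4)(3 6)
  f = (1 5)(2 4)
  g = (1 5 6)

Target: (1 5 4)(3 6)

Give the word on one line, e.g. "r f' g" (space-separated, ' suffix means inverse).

  after r': (2 4 5)(3 6)
  after g': (1 6 3 5 2 4)
  after f: (1 6 3)(4 5)
  after g': (1 5 4)(3 6)

r' g' f g'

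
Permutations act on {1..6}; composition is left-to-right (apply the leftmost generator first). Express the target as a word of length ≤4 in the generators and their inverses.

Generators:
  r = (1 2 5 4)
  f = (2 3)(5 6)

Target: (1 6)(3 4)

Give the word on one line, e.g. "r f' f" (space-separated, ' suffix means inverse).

  after f: (2 3)(5 6)
  after r: (1 2 3 5 6 4)
  after r: (1 5 6)(2 3 4)
  after f: (1 6)(3 4)

f r r f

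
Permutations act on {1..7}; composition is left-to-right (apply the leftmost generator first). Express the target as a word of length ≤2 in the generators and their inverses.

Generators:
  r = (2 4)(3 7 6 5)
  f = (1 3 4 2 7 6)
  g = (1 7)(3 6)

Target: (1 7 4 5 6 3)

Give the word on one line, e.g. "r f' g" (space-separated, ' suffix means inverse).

  after f': (1 6 7 2 4 3)
  after r': (1 7 4 5 6 3)

f' r'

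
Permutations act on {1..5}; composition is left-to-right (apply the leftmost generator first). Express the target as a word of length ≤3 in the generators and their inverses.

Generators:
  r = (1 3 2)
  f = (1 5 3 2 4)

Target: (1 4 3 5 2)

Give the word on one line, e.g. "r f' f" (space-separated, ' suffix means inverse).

  after f': (1 4 2 3 5)
  after r: (1 4)(3 5)
  after r: (1 4 3 5 2)

f' r r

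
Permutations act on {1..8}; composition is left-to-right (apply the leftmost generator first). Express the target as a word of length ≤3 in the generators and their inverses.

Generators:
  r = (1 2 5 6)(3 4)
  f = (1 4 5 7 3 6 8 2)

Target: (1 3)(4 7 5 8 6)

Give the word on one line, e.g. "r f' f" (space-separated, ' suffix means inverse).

r' f'

  after r': (1 6 5 2)(3 4)
  after f': (1 3)(4 7 5 8 6)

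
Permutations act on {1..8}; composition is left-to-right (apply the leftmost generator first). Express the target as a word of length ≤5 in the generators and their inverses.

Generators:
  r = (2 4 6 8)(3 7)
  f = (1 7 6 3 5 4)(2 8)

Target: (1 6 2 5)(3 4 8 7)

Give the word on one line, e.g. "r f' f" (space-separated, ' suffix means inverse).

r r f f

  after r: (2 4 6 8)(3 7)
  after r: (2 6)(4 8)
  after f: (1 7 6 8)(2 3 5 4)
  after f: (1 6 2 5)(3 4 8 7)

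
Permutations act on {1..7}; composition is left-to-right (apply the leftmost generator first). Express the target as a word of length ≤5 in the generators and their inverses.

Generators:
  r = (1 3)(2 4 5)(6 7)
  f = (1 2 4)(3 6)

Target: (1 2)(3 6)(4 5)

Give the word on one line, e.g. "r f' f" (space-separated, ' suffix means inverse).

f' r' r' r' r'

  after f': (1 4 2)(3 6)
  after r': (1 2 3 7 6)(4 5)
  after r': (1 5 2)(3 6)
  after r': (1 4 2 3 7 6)
  after r': (1 2)(3 6)(4 5)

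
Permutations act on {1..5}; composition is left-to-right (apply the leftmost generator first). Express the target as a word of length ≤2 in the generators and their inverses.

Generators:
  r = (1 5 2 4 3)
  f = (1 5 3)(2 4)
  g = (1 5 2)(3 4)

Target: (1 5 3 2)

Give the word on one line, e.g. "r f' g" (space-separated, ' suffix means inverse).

  after r': (1 3 4 2 5)
  after f': (1 5 3 2)

r' f'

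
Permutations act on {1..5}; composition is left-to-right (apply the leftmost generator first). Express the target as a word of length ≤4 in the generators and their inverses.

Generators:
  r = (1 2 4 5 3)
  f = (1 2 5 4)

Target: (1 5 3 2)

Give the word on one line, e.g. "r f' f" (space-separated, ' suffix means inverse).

f f r' f'

  after f: (1 2 5 4)
  after f: (1 5)(2 4)
  after r': (1 4)(3 5)
  after f': (1 5 3 2)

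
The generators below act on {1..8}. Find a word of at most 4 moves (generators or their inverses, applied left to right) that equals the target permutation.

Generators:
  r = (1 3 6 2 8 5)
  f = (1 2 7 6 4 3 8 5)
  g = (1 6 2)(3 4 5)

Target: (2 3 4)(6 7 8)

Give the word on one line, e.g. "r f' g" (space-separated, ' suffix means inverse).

  after f': (1 5 8 3 4 6 7 2)
  after r: (2 3 4)(6 7 8)

f' r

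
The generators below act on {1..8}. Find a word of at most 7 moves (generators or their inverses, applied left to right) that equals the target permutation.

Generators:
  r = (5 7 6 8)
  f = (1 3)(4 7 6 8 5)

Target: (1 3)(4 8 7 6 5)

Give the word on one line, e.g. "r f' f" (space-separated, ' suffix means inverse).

  after r': (5 8 6 7)
  after f': (1 3)(4 5 6)(7 8)
  after f': (4 8)(5 7 6)
  after f': (1 3)(4 6 8 5)
  after r: (1 3)(4 8 7 6 5)

r' f' f' f' r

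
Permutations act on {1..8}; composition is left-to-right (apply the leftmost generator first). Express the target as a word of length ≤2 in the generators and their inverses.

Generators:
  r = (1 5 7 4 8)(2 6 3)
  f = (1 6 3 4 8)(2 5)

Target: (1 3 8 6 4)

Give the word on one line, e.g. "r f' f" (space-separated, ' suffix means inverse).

  after f: (1 6 3 4 8)(2 5)
  after f: (1 3 8 6 4)

f f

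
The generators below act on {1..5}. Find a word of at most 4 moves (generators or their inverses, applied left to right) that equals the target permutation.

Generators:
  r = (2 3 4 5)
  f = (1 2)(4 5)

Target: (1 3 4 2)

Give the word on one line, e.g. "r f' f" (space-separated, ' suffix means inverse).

  after f': (1 2)(4 5)
  after r: (1 3 4 2)

f' r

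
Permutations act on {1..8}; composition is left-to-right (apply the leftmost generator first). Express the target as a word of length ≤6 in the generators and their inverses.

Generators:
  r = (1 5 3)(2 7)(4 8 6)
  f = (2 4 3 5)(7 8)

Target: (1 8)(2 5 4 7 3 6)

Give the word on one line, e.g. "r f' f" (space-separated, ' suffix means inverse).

  after r': (1 3 5)(2 7)(4 6 8)
  after f: (1 5)(2 8 3)(4 6 7)
  after f: (1 2 7 3 4 6 8 5)
  after r': (1 7 5 3 6 4 8)
  after f': (1 8)(2 5 4 7 3 6)

r' f f r' f'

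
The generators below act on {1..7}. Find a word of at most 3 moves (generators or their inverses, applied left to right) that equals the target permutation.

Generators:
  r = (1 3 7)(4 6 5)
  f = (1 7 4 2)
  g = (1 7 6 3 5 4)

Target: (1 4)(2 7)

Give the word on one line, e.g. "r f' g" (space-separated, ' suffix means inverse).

  after f: (1 7 4 2)
  after f: (1 4)(2 7)

f f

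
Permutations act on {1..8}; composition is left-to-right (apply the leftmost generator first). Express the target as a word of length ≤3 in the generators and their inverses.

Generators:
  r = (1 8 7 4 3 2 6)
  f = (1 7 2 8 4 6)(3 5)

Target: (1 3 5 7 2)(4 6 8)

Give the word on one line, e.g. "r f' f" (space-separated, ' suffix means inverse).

  after f': (1 6 4 8 2 7)(3 5)
  after r': (1 2 8 3 5 4)(6 7)
  after r': (1 3 5 7 2)(4 6 8)

f' r' r'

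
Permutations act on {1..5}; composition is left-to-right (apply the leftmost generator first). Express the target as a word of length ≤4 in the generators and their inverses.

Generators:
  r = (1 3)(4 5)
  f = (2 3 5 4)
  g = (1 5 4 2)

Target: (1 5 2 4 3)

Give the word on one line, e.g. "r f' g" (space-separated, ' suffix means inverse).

g g r

  after g: (1 5 4 2)
  after g: (1 4)(2 5)
  after r: (1 5 2 4 3)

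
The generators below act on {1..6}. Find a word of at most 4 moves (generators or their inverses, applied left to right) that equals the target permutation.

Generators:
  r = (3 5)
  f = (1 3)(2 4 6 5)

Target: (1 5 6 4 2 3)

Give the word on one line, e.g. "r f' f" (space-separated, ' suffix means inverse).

  after f': (1 3)(2 5 6 4)
  after r': (1 5 6 4 2 3)

f' r'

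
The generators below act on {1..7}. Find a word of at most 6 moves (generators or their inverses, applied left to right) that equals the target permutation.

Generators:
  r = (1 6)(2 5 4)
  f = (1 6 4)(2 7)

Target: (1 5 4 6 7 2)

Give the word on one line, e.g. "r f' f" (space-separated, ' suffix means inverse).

r' f' r f r'

  after r': (1 6)(2 4 5)
  after f': (2 6 4 5 7)
  after r: (1 6 2)(5 7)
  after f: (1 4)(2 6 7 5)
  after r': (1 5 4 6 7 2)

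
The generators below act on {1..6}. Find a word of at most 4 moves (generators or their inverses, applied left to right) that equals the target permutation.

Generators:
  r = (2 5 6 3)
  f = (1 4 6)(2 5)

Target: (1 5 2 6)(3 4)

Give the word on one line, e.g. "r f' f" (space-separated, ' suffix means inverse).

f' r' f' r

  after f': (1 6 4)(2 5)
  after r': (1 5 3 6 4)
  after f': (1 2 5 3 4 6)
  after r: (1 5 2 6)(3 4)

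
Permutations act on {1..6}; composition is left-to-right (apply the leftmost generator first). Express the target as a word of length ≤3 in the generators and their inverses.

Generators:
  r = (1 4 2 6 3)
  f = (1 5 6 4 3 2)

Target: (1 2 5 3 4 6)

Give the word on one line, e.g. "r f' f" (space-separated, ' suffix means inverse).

r f' r'

  after r: (1 4 2 6 3)
  after f': (1 6 4 3 2 5)
  after r': (1 2 5 3 4 6)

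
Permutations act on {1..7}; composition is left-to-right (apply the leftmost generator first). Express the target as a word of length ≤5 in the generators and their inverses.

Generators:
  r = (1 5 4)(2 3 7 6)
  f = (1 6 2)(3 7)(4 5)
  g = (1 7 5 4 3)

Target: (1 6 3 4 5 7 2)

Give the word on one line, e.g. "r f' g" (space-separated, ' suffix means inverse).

  after f': (1 2 6)(3 7)(4 5)
  after g: (1 2 6 7)(3 5)
  after f': (1 6 3 4 5 7 2)

f' g f'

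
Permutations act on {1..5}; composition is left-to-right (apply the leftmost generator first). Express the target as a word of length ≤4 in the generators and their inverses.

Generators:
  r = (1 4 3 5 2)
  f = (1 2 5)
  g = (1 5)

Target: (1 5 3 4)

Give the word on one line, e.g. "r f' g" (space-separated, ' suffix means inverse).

  after f: (1 2 5)
  after g: (1 2)
  after r': (1 5 3 4)

f g r'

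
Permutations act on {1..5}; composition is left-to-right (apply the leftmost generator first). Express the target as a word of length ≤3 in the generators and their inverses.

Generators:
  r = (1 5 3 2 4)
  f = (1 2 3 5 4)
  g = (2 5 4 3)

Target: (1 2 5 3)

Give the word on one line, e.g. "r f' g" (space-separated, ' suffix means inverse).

g' f

  after g': (2 3 4 5)
  after f: (1 2 5 3)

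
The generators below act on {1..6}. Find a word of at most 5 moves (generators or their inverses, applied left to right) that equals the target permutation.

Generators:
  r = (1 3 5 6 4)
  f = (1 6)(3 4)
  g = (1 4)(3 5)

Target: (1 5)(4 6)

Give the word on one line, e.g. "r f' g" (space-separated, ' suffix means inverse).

g f g f f

  after g: (1 4)(3 5)
  after f: (1 3 5 4 6)
  after g: (1 5)(4 6)
  after f: (1 5 6 3 4)
  after f: (1 5)(4 6)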